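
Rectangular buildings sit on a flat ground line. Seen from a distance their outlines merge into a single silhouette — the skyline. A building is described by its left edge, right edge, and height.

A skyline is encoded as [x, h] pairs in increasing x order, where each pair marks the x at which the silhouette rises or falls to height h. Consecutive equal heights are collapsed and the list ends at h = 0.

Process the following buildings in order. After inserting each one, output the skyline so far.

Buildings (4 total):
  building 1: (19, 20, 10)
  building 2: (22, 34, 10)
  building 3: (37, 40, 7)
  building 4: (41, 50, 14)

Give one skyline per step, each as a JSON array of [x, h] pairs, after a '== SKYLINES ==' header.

== SKYLINES ==
[[19,10],[20,0]]
[[19,10],[20,0],[22,10],[34,0]]
[[19,10],[20,0],[22,10],[34,0],[37,7],[40,0]]
[[19,10],[20,0],[22,10],[34,0],[37,7],[40,0],[41,14],[50,0]]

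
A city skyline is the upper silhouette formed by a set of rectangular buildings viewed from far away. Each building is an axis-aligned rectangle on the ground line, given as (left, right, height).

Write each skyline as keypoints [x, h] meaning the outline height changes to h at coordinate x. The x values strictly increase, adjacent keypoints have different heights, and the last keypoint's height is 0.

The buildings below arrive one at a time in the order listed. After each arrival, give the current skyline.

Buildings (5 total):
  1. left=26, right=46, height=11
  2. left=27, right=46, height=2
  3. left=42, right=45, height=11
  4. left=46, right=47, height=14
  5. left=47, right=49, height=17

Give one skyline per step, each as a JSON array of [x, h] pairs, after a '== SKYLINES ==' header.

== SKYLINES ==
[[26,11],[46,0]]
[[26,11],[46,0]]
[[26,11],[46,0]]
[[26,11],[46,14],[47,0]]
[[26,11],[46,14],[47,17],[49,0]]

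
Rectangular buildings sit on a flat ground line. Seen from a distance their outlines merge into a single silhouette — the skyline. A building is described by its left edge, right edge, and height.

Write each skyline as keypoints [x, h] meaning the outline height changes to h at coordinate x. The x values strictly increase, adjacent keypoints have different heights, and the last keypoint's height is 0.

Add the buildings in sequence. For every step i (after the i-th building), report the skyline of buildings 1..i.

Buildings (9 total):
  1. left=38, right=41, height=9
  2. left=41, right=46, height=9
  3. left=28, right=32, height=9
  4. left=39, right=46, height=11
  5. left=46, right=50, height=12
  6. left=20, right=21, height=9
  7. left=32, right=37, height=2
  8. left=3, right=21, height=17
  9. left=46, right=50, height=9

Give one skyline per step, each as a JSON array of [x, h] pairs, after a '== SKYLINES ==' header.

== SKYLINES ==
[[38,9],[41,0]]
[[38,9],[46,0]]
[[28,9],[32,0],[38,9],[46,0]]
[[28,9],[32,0],[38,9],[39,11],[46,0]]
[[28,9],[32,0],[38,9],[39,11],[46,12],[50,0]]
[[20,9],[21,0],[28,9],[32,0],[38,9],[39,11],[46,12],[50,0]]
[[20,9],[21,0],[28,9],[32,2],[37,0],[38,9],[39,11],[46,12],[50,0]]
[[3,17],[21,0],[28,9],[32,2],[37,0],[38,9],[39,11],[46,12],[50,0]]
[[3,17],[21,0],[28,9],[32,2],[37,0],[38,9],[39,11],[46,12],[50,0]]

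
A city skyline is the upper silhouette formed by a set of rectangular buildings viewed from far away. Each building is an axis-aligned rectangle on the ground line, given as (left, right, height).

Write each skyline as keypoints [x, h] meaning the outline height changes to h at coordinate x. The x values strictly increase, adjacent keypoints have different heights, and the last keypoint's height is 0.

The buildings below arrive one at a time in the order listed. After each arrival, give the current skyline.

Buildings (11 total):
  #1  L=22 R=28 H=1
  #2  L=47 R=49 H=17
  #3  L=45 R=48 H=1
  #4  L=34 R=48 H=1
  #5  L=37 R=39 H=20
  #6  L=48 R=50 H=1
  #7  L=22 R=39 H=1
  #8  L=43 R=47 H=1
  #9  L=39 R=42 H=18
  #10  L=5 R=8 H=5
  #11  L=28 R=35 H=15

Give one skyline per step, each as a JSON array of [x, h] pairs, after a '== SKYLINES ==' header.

== SKYLINES ==
[[22,1],[28,0]]
[[22,1],[28,0],[47,17],[49,0]]
[[22,1],[28,0],[45,1],[47,17],[49,0]]
[[22,1],[28,0],[34,1],[47,17],[49,0]]
[[22,1],[28,0],[34,1],[37,20],[39,1],[47,17],[49,0]]
[[22,1],[28,0],[34,1],[37,20],[39,1],[47,17],[49,1],[50,0]]
[[22,1],[37,20],[39,1],[47,17],[49,1],[50,0]]
[[22,1],[37,20],[39,1],[47,17],[49,1],[50,0]]
[[22,1],[37,20],[39,18],[42,1],[47,17],[49,1],[50,0]]
[[5,5],[8,0],[22,1],[37,20],[39,18],[42,1],[47,17],[49,1],[50,0]]
[[5,5],[8,0],[22,1],[28,15],[35,1],[37,20],[39,18],[42,1],[47,17],[49,1],[50,0]]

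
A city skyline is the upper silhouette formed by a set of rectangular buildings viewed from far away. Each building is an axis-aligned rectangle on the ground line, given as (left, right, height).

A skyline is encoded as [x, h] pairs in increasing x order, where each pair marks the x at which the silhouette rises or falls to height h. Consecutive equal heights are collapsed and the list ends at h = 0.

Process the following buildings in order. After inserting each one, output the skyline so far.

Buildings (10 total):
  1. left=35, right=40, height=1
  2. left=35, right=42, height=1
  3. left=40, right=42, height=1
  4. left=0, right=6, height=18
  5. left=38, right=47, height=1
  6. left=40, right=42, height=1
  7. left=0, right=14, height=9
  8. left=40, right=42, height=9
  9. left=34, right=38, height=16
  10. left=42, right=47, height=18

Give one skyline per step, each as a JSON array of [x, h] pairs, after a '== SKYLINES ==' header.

== SKYLINES ==
[[35,1],[40,0]]
[[35,1],[42,0]]
[[35,1],[42,0]]
[[0,18],[6,0],[35,1],[42,0]]
[[0,18],[6,0],[35,1],[47,0]]
[[0,18],[6,0],[35,1],[47,0]]
[[0,18],[6,9],[14,0],[35,1],[47,0]]
[[0,18],[6,9],[14,0],[35,1],[40,9],[42,1],[47,0]]
[[0,18],[6,9],[14,0],[34,16],[38,1],[40,9],[42,1],[47,0]]
[[0,18],[6,9],[14,0],[34,16],[38,1],[40,9],[42,18],[47,0]]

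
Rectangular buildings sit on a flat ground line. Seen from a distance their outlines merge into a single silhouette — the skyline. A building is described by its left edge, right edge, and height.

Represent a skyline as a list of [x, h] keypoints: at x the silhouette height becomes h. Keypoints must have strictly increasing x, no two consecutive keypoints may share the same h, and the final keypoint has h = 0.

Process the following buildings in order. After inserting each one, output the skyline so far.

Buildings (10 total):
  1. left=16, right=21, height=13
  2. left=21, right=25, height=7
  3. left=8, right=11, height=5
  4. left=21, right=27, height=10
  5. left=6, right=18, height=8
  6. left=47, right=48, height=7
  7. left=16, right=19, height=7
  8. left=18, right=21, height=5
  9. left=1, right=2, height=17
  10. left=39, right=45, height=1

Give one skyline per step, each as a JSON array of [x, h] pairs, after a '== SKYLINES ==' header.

== SKYLINES ==
[[16,13],[21,0]]
[[16,13],[21,7],[25,0]]
[[8,5],[11,0],[16,13],[21,7],[25,0]]
[[8,5],[11,0],[16,13],[21,10],[27,0]]
[[6,8],[16,13],[21,10],[27,0]]
[[6,8],[16,13],[21,10],[27,0],[47,7],[48,0]]
[[6,8],[16,13],[21,10],[27,0],[47,7],[48,0]]
[[6,8],[16,13],[21,10],[27,0],[47,7],[48,0]]
[[1,17],[2,0],[6,8],[16,13],[21,10],[27,0],[47,7],[48,0]]
[[1,17],[2,0],[6,8],[16,13],[21,10],[27,0],[39,1],[45,0],[47,7],[48,0]]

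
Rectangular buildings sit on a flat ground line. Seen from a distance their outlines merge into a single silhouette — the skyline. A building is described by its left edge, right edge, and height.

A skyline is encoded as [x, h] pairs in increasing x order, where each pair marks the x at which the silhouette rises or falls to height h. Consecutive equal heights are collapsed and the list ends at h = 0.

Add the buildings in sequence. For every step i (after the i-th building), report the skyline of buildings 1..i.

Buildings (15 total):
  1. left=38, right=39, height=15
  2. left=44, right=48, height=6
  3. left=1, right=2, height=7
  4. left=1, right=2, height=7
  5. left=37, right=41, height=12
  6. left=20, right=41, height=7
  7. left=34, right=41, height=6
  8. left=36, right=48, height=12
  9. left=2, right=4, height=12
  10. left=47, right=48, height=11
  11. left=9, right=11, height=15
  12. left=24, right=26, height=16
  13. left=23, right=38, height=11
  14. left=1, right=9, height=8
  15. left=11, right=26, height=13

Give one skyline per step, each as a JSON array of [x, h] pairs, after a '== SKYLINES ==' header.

== SKYLINES ==
[[38,15],[39,0]]
[[38,15],[39,0],[44,6],[48,0]]
[[1,7],[2,0],[38,15],[39,0],[44,6],[48,0]]
[[1,7],[2,0],[38,15],[39,0],[44,6],[48,0]]
[[1,7],[2,0],[37,12],[38,15],[39,12],[41,0],[44,6],[48,0]]
[[1,7],[2,0],[20,7],[37,12],[38,15],[39,12],[41,0],[44,6],[48,0]]
[[1,7],[2,0],[20,7],[37,12],[38,15],[39,12],[41,0],[44,6],[48,0]]
[[1,7],[2,0],[20,7],[36,12],[38,15],[39,12],[48,0]]
[[1,7],[2,12],[4,0],[20,7],[36,12],[38,15],[39,12],[48,0]]
[[1,7],[2,12],[4,0],[20,7],[36,12],[38,15],[39,12],[48,0]]
[[1,7],[2,12],[4,0],[9,15],[11,0],[20,7],[36,12],[38,15],[39,12],[48,0]]
[[1,7],[2,12],[4,0],[9,15],[11,0],[20,7],[24,16],[26,7],[36,12],[38,15],[39,12],[48,0]]
[[1,7],[2,12],[4,0],[9,15],[11,0],[20,7],[23,11],[24,16],[26,11],[36,12],[38,15],[39,12],[48,0]]
[[1,8],[2,12],[4,8],[9,15],[11,0],[20,7],[23,11],[24,16],[26,11],[36,12],[38,15],[39,12],[48,0]]
[[1,8],[2,12],[4,8],[9,15],[11,13],[24,16],[26,11],[36,12],[38,15],[39,12],[48,0]]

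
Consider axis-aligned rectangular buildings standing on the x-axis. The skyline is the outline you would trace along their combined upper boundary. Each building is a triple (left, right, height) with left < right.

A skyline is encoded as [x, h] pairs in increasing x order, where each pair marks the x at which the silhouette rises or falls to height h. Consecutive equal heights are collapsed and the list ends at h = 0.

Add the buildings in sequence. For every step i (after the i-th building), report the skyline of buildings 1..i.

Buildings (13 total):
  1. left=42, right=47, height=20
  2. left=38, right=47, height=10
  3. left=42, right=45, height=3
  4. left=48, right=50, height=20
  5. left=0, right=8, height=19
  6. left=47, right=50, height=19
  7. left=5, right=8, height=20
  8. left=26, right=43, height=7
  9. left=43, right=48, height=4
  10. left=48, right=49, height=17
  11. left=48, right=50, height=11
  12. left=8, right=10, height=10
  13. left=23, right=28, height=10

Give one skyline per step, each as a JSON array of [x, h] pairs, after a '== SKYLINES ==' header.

== SKYLINES ==
[[42,20],[47,0]]
[[38,10],[42,20],[47,0]]
[[38,10],[42,20],[47,0]]
[[38,10],[42,20],[47,0],[48,20],[50,0]]
[[0,19],[8,0],[38,10],[42,20],[47,0],[48,20],[50,0]]
[[0,19],[8,0],[38,10],[42,20],[47,19],[48,20],[50,0]]
[[0,19],[5,20],[8,0],[38,10],[42,20],[47,19],[48,20],[50,0]]
[[0,19],[5,20],[8,0],[26,7],[38,10],[42,20],[47,19],[48,20],[50,0]]
[[0,19],[5,20],[8,0],[26,7],[38,10],[42,20],[47,19],[48,20],[50,0]]
[[0,19],[5,20],[8,0],[26,7],[38,10],[42,20],[47,19],[48,20],[50,0]]
[[0,19],[5,20],[8,0],[26,7],[38,10],[42,20],[47,19],[48,20],[50,0]]
[[0,19],[5,20],[8,10],[10,0],[26,7],[38,10],[42,20],[47,19],[48,20],[50,0]]
[[0,19],[5,20],[8,10],[10,0],[23,10],[28,7],[38,10],[42,20],[47,19],[48,20],[50,0]]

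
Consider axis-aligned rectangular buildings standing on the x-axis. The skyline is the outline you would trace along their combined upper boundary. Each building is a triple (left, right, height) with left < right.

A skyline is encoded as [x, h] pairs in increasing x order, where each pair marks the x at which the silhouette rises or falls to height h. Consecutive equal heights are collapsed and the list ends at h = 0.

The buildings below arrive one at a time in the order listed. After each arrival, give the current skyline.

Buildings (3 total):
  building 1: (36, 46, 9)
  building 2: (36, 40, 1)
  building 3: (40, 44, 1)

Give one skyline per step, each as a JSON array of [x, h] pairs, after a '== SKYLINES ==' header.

== SKYLINES ==
[[36,9],[46,0]]
[[36,9],[46,0]]
[[36,9],[46,0]]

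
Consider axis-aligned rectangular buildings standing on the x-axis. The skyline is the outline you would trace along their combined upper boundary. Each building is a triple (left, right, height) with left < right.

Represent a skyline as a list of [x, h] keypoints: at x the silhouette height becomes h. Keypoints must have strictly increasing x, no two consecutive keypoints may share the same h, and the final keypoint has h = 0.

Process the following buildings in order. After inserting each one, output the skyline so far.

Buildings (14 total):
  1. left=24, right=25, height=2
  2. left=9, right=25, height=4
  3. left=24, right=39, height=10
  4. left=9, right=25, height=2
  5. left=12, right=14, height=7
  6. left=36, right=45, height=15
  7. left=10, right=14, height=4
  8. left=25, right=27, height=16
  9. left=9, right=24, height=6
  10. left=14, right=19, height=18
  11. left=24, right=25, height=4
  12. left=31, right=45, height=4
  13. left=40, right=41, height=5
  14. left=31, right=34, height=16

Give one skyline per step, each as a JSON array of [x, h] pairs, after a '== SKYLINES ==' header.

== SKYLINES ==
[[24,2],[25,0]]
[[9,4],[25,0]]
[[9,4],[24,10],[39,0]]
[[9,4],[24,10],[39,0]]
[[9,4],[12,7],[14,4],[24,10],[39,0]]
[[9,4],[12,7],[14,4],[24,10],[36,15],[45,0]]
[[9,4],[12,7],[14,4],[24,10],[36,15],[45,0]]
[[9,4],[12,7],[14,4],[24,10],[25,16],[27,10],[36,15],[45,0]]
[[9,6],[12,7],[14,6],[24,10],[25,16],[27,10],[36,15],[45,0]]
[[9,6],[12,7],[14,18],[19,6],[24,10],[25,16],[27,10],[36,15],[45,0]]
[[9,6],[12,7],[14,18],[19,6],[24,10],[25,16],[27,10],[36,15],[45,0]]
[[9,6],[12,7],[14,18],[19,6],[24,10],[25,16],[27,10],[36,15],[45,0]]
[[9,6],[12,7],[14,18],[19,6],[24,10],[25,16],[27,10],[36,15],[45,0]]
[[9,6],[12,7],[14,18],[19,6],[24,10],[25,16],[27,10],[31,16],[34,10],[36,15],[45,0]]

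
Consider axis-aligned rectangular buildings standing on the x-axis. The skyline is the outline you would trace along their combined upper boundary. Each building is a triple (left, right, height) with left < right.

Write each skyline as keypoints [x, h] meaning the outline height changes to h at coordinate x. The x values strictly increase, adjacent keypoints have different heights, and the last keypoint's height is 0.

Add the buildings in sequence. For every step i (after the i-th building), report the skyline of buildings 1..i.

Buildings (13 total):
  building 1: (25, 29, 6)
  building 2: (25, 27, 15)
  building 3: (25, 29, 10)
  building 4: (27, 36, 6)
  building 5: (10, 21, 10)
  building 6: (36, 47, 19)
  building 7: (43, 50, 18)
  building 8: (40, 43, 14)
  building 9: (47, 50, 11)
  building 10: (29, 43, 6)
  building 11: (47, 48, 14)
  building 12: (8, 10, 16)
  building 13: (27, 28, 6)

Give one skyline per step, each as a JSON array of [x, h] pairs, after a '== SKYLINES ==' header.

== SKYLINES ==
[[25,6],[29,0]]
[[25,15],[27,6],[29,0]]
[[25,15],[27,10],[29,0]]
[[25,15],[27,10],[29,6],[36,0]]
[[10,10],[21,0],[25,15],[27,10],[29,6],[36,0]]
[[10,10],[21,0],[25,15],[27,10],[29,6],[36,19],[47,0]]
[[10,10],[21,0],[25,15],[27,10],[29,6],[36,19],[47,18],[50,0]]
[[10,10],[21,0],[25,15],[27,10],[29,6],[36,19],[47,18],[50,0]]
[[10,10],[21,0],[25,15],[27,10],[29,6],[36,19],[47,18],[50,0]]
[[10,10],[21,0],[25,15],[27,10],[29,6],[36,19],[47,18],[50,0]]
[[10,10],[21,0],[25,15],[27,10],[29,6],[36,19],[47,18],[50,0]]
[[8,16],[10,10],[21,0],[25,15],[27,10],[29,6],[36,19],[47,18],[50,0]]
[[8,16],[10,10],[21,0],[25,15],[27,10],[29,6],[36,19],[47,18],[50,0]]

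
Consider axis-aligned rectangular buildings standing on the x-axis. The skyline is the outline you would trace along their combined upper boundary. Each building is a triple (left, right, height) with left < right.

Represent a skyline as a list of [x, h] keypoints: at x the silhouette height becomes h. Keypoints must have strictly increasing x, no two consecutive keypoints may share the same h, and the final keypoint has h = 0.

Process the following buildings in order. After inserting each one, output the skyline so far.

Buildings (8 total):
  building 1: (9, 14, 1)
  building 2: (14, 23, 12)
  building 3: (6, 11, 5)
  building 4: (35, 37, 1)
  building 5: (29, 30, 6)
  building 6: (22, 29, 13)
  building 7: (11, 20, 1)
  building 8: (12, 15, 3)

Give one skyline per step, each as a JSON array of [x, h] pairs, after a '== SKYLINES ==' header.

== SKYLINES ==
[[9,1],[14,0]]
[[9,1],[14,12],[23,0]]
[[6,5],[11,1],[14,12],[23,0]]
[[6,5],[11,1],[14,12],[23,0],[35,1],[37,0]]
[[6,5],[11,1],[14,12],[23,0],[29,6],[30,0],[35,1],[37,0]]
[[6,5],[11,1],[14,12],[22,13],[29,6],[30,0],[35,1],[37,0]]
[[6,5],[11,1],[14,12],[22,13],[29,6],[30,0],[35,1],[37,0]]
[[6,5],[11,1],[12,3],[14,12],[22,13],[29,6],[30,0],[35,1],[37,0]]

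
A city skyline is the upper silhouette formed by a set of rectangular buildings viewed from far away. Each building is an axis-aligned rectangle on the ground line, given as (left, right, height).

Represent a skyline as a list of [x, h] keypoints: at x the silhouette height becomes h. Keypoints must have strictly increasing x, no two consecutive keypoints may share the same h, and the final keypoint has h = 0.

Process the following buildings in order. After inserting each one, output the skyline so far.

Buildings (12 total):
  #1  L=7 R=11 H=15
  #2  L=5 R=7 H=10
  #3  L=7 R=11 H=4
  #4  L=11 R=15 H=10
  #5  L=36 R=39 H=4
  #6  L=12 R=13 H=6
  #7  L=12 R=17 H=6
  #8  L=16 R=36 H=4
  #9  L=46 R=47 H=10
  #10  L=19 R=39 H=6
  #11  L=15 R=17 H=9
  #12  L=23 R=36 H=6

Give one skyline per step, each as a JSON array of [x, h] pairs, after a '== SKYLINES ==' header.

== SKYLINES ==
[[7,15],[11,0]]
[[5,10],[7,15],[11,0]]
[[5,10],[7,15],[11,0]]
[[5,10],[7,15],[11,10],[15,0]]
[[5,10],[7,15],[11,10],[15,0],[36,4],[39,0]]
[[5,10],[7,15],[11,10],[15,0],[36,4],[39,0]]
[[5,10],[7,15],[11,10],[15,6],[17,0],[36,4],[39,0]]
[[5,10],[7,15],[11,10],[15,6],[17,4],[39,0]]
[[5,10],[7,15],[11,10],[15,6],[17,4],[39,0],[46,10],[47,0]]
[[5,10],[7,15],[11,10],[15,6],[17,4],[19,6],[39,0],[46,10],[47,0]]
[[5,10],[7,15],[11,10],[15,9],[17,4],[19,6],[39,0],[46,10],[47,0]]
[[5,10],[7,15],[11,10],[15,9],[17,4],[19,6],[39,0],[46,10],[47,0]]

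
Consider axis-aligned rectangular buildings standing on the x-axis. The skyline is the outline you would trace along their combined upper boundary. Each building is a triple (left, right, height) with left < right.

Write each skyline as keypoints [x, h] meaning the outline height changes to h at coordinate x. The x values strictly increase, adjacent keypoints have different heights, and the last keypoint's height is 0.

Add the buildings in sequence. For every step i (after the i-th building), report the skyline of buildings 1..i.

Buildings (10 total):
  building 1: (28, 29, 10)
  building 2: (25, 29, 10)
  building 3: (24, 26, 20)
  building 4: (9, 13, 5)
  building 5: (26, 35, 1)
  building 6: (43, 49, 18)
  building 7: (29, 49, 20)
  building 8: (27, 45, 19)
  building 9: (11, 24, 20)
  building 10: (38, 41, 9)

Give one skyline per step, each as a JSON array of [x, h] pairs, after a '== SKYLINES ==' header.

== SKYLINES ==
[[28,10],[29,0]]
[[25,10],[29,0]]
[[24,20],[26,10],[29,0]]
[[9,5],[13,0],[24,20],[26,10],[29,0]]
[[9,5],[13,0],[24,20],[26,10],[29,1],[35,0]]
[[9,5],[13,0],[24,20],[26,10],[29,1],[35,0],[43,18],[49,0]]
[[9,5],[13,0],[24,20],[26,10],[29,20],[49,0]]
[[9,5],[13,0],[24,20],[26,10],[27,19],[29,20],[49,0]]
[[9,5],[11,20],[26,10],[27,19],[29,20],[49,0]]
[[9,5],[11,20],[26,10],[27,19],[29,20],[49,0]]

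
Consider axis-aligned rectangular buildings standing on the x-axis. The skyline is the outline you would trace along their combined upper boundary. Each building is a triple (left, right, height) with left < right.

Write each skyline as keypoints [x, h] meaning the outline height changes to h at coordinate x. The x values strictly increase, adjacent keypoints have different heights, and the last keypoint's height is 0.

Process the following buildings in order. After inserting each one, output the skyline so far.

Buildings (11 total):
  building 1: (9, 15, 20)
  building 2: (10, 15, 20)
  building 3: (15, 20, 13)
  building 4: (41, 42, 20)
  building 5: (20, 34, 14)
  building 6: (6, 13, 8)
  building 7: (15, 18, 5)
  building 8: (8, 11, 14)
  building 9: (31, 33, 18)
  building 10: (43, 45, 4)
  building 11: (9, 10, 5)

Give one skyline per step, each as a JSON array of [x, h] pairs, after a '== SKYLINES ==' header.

== SKYLINES ==
[[9,20],[15,0]]
[[9,20],[15,0]]
[[9,20],[15,13],[20,0]]
[[9,20],[15,13],[20,0],[41,20],[42,0]]
[[9,20],[15,13],[20,14],[34,0],[41,20],[42,0]]
[[6,8],[9,20],[15,13],[20,14],[34,0],[41,20],[42,0]]
[[6,8],[9,20],[15,13],[20,14],[34,0],[41,20],[42,0]]
[[6,8],[8,14],[9,20],[15,13],[20,14],[34,0],[41,20],[42,0]]
[[6,8],[8,14],[9,20],[15,13],[20,14],[31,18],[33,14],[34,0],[41,20],[42,0]]
[[6,8],[8,14],[9,20],[15,13],[20,14],[31,18],[33,14],[34,0],[41,20],[42,0],[43,4],[45,0]]
[[6,8],[8,14],[9,20],[15,13],[20,14],[31,18],[33,14],[34,0],[41,20],[42,0],[43,4],[45,0]]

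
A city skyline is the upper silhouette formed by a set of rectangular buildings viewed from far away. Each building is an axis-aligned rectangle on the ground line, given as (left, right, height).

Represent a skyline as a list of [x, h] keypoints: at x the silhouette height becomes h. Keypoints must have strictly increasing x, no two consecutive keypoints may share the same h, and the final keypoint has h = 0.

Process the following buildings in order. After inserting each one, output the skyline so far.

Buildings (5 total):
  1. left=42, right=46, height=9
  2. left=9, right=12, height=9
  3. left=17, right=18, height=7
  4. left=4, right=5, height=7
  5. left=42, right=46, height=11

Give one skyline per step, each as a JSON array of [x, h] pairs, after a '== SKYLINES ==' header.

== SKYLINES ==
[[42,9],[46,0]]
[[9,9],[12,0],[42,9],[46,0]]
[[9,9],[12,0],[17,7],[18,0],[42,9],[46,0]]
[[4,7],[5,0],[9,9],[12,0],[17,7],[18,0],[42,9],[46,0]]
[[4,7],[5,0],[9,9],[12,0],[17,7],[18,0],[42,11],[46,0]]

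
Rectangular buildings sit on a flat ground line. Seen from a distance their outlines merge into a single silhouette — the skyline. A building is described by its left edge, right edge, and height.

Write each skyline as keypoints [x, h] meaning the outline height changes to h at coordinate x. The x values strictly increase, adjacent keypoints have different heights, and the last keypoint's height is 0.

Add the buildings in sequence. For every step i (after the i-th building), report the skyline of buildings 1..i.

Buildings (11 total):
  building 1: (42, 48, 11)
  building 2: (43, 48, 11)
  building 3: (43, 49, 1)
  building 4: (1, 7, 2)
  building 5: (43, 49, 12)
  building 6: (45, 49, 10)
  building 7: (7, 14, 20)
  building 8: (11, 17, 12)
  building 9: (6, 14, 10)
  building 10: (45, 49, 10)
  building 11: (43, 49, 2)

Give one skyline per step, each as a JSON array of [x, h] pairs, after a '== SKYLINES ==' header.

== SKYLINES ==
[[42,11],[48,0]]
[[42,11],[48,0]]
[[42,11],[48,1],[49,0]]
[[1,2],[7,0],[42,11],[48,1],[49,0]]
[[1,2],[7,0],[42,11],[43,12],[49,0]]
[[1,2],[7,0],[42,11],[43,12],[49,0]]
[[1,2],[7,20],[14,0],[42,11],[43,12],[49,0]]
[[1,2],[7,20],[14,12],[17,0],[42,11],[43,12],[49,0]]
[[1,2],[6,10],[7,20],[14,12],[17,0],[42,11],[43,12],[49,0]]
[[1,2],[6,10],[7,20],[14,12],[17,0],[42,11],[43,12],[49,0]]
[[1,2],[6,10],[7,20],[14,12],[17,0],[42,11],[43,12],[49,0]]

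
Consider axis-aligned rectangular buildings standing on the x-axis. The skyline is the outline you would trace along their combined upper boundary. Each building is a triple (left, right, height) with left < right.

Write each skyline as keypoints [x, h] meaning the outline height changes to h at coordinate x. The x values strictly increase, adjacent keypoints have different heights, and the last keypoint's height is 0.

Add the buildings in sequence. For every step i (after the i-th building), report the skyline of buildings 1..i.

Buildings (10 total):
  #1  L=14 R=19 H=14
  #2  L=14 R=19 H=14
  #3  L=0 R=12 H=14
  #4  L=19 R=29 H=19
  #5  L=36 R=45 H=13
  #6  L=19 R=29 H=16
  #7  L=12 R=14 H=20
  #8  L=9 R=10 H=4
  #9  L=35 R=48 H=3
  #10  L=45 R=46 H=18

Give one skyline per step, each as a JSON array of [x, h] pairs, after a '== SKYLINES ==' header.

== SKYLINES ==
[[14,14],[19,0]]
[[14,14],[19,0]]
[[0,14],[12,0],[14,14],[19,0]]
[[0,14],[12,0],[14,14],[19,19],[29,0]]
[[0,14],[12,0],[14,14],[19,19],[29,0],[36,13],[45,0]]
[[0,14],[12,0],[14,14],[19,19],[29,0],[36,13],[45,0]]
[[0,14],[12,20],[14,14],[19,19],[29,0],[36,13],[45,0]]
[[0,14],[12,20],[14,14],[19,19],[29,0],[36,13],[45,0]]
[[0,14],[12,20],[14,14],[19,19],[29,0],[35,3],[36,13],[45,3],[48,0]]
[[0,14],[12,20],[14,14],[19,19],[29,0],[35,3],[36,13],[45,18],[46,3],[48,0]]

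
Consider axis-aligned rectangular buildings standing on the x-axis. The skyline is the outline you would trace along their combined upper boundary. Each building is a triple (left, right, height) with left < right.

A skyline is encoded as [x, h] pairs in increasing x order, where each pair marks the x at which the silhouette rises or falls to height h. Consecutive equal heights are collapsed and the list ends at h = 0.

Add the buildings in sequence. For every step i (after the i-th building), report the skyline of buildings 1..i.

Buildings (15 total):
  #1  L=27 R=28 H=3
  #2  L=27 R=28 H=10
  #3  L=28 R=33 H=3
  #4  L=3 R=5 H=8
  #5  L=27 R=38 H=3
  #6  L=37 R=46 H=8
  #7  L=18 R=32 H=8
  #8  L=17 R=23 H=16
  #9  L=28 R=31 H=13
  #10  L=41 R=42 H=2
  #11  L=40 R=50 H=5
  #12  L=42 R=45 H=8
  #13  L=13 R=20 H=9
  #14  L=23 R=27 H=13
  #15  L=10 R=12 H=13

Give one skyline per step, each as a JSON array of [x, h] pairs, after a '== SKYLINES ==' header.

== SKYLINES ==
[[27,3],[28,0]]
[[27,10],[28,0]]
[[27,10],[28,3],[33,0]]
[[3,8],[5,0],[27,10],[28,3],[33,0]]
[[3,8],[5,0],[27,10],[28,3],[38,0]]
[[3,8],[5,0],[27,10],[28,3],[37,8],[46,0]]
[[3,8],[5,0],[18,8],[27,10],[28,8],[32,3],[37,8],[46,0]]
[[3,8],[5,0],[17,16],[23,8],[27,10],[28,8],[32,3],[37,8],[46,0]]
[[3,8],[5,0],[17,16],[23,8],[27,10],[28,13],[31,8],[32,3],[37,8],[46,0]]
[[3,8],[5,0],[17,16],[23,8],[27,10],[28,13],[31,8],[32,3],[37,8],[46,0]]
[[3,8],[5,0],[17,16],[23,8],[27,10],[28,13],[31,8],[32,3],[37,8],[46,5],[50,0]]
[[3,8],[5,0],[17,16],[23,8],[27,10],[28,13],[31,8],[32,3],[37,8],[46,5],[50,0]]
[[3,8],[5,0],[13,9],[17,16],[23,8],[27,10],[28,13],[31,8],[32,3],[37,8],[46,5],[50,0]]
[[3,8],[5,0],[13,9],[17,16],[23,13],[27,10],[28,13],[31,8],[32,3],[37,8],[46,5],[50,0]]
[[3,8],[5,0],[10,13],[12,0],[13,9],[17,16],[23,13],[27,10],[28,13],[31,8],[32,3],[37,8],[46,5],[50,0]]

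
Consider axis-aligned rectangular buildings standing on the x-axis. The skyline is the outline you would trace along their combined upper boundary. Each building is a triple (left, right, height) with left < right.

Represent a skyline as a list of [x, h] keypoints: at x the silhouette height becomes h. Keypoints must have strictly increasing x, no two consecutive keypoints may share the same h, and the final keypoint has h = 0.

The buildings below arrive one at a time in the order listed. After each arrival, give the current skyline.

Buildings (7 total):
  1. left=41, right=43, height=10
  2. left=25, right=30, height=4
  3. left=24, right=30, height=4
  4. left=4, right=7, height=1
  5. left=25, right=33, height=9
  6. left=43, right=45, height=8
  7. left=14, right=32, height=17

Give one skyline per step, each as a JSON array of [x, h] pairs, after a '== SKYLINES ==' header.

== SKYLINES ==
[[41,10],[43,0]]
[[25,4],[30,0],[41,10],[43,0]]
[[24,4],[30,0],[41,10],[43,0]]
[[4,1],[7,0],[24,4],[30,0],[41,10],[43,0]]
[[4,1],[7,0],[24,4],[25,9],[33,0],[41,10],[43,0]]
[[4,1],[7,0],[24,4],[25,9],[33,0],[41,10],[43,8],[45,0]]
[[4,1],[7,0],[14,17],[32,9],[33,0],[41,10],[43,8],[45,0]]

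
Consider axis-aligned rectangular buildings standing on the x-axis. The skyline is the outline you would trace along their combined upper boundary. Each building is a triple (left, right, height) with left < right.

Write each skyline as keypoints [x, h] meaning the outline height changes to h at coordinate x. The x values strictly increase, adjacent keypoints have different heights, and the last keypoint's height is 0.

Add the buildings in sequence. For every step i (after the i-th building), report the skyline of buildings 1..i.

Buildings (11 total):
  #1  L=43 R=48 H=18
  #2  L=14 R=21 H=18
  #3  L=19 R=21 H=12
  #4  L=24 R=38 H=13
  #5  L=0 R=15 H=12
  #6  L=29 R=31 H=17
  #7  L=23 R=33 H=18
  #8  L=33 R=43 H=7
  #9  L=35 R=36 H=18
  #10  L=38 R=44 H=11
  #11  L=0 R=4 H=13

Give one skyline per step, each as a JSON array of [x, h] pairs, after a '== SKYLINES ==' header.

== SKYLINES ==
[[43,18],[48,0]]
[[14,18],[21,0],[43,18],[48,0]]
[[14,18],[21,0],[43,18],[48,0]]
[[14,18],[21,0],[24,13],[38,0],[43,18],[48,0]]
[[0,12],[14,18],[21,0],[24,13],[38,0],[43,18],[48,0]]
[[0,12],[14,18],[21,0],[24,13],[29,17],[31,13],[38,0],[43,18],[48,0]]
[[0,12],[14,18],[21,0],[23,18],[33,13],[38,0],[43,18],[48,0]]
[[0,12],[14,18],[21,0],[23,18],[33,13],[38,7],[43,18],[48,0]]
[[0,12],[14,18],[21,0],[23,18],[33,13],[35,18],[36,13],[38,7],[43,18],[48,0]]
[[0,12],[14,18],[21,0],[23,18],[33,13],[35,18],[36,13],[38,11],[43,18],[48,0]]
[[0,13],[4,12],[14,18],[21,0],[23,18],[33,13],[35,18],[36,13],[38,11],[43,18],[48,0]]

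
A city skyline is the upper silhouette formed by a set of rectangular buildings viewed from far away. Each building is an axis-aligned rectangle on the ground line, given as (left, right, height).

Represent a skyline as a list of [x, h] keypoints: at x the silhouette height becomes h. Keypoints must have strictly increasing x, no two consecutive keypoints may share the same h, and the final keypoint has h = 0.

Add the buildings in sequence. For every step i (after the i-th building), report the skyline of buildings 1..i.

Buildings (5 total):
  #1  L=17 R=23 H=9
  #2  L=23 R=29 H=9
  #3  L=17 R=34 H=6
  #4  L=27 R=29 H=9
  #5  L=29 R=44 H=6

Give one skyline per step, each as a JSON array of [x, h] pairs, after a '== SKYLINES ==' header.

== SKYLINES ==
[[17,9],[23,0]]
[[17,9],[29,0]]
[[17,9],[29,6],[34,0]]
[[17,9],[29,6],[34,0]]
[[17,9],[29,6],[44,0]]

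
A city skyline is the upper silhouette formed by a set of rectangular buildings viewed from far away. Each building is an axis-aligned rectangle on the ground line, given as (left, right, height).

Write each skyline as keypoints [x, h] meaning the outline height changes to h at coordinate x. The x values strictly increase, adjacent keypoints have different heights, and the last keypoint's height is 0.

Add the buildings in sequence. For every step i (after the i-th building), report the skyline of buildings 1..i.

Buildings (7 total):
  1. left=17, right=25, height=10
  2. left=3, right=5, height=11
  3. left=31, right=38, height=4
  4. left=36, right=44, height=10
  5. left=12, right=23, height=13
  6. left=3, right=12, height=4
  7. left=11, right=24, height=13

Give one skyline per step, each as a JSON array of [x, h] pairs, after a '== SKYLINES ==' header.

== SKYLINES ==
[[17,10],[25,0]]
[[3,11],[5,0],[17,10],[25,0]]
[[3,11],[5,0],[17,10],[25,0],[31,4],[38,0]]
[[3,11],[5,0],[17,10],[25,0],[31,4],[36,10],[44,0]]
[[3,11],[5,0],[12,13],[23,10],[25,0],[31,4],[36,10],[44,0]]
[[3,11],[5,4],[12,13],[23,10],[25,0],[31,4],[36,10],[44,0]]
[[3,11],[5,4],[11,13],[24,10],[25,0],[31,4],[36,10],[44,0]]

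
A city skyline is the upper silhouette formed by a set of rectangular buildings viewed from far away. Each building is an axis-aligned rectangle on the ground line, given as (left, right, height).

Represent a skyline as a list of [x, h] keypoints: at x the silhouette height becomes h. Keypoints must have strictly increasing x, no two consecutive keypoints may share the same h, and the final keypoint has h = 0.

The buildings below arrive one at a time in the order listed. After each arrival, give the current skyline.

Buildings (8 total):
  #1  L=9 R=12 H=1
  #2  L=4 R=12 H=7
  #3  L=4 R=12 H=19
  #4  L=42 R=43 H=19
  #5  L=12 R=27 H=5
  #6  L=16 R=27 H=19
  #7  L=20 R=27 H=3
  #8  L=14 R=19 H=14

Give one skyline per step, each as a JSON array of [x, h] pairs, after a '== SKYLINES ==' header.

== SKYLINES ==
[[9,1],[12,0]]
[[4,7],[12,0]]
[[4,19],[12,0]]
[[4,19],[12,0],[42,19],[43,0]]
[[4,19],[12,5],[27,0],[42,19],[43,0]]
[[4,19],[12,5],[16,19],[27,0],[42,19],[43,0]]
[[4,19],[12,5],[16,19],[27,0],[42,19],[43,0]]
[[4,19],[12,5],[14,14],[16,19],[27,0],[42,19],[43,0]]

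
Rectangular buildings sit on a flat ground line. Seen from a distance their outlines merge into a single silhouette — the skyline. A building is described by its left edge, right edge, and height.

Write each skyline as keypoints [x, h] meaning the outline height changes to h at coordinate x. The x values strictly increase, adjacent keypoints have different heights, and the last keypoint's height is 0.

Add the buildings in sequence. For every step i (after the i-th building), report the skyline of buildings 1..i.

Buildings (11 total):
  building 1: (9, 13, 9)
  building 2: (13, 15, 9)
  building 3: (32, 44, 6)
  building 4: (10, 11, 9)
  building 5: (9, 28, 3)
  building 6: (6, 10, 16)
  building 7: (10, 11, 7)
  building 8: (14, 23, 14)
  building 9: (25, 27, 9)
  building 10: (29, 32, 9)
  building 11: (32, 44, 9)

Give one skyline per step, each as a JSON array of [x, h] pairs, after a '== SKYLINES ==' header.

== SKYLINES ==
[[9,9],[13,0]]
[[9,9],[15,0]]
[[9,9],[15,0],[32,6],[44,0]]
[[9,9],[15,0],[32,6],[44,0]]
[[9,9],[15,3],[28,0],[32,6],[44,0]]
[[6,16],[10,9],[15,3],[28,0],[32,6],[44,0]]
[[6,16],[10,9],[15,3],[28,0],[32,6],[44,0]]
[[6,16],[10,9],[14,14],[23,3],[28,0],[32,6],[44,0]]
[[6,16],[10,9],[14,14],[23,3],[25,9],[27,3],[28,0],[32,6],[44,0]]
[[6,16],[10,9],[14,14],[23,3],[25,9],[27,3],[28,0],[29,9],[32,6],[44,0]]
[[6,16],[10,9],[14,14],[23,3],[25,9],[27,3],[28,0],[29,9],[44,0]]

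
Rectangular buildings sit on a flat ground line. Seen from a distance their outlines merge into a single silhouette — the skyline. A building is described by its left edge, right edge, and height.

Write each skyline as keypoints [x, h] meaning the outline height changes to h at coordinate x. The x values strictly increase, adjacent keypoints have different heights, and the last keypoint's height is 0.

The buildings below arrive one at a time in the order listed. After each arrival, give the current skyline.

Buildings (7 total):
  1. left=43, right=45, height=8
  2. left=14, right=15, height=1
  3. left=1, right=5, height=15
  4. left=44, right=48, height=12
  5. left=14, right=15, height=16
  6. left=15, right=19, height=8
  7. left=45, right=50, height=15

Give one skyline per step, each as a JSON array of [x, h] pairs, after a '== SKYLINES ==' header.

== SKYLINES ==
[[43,8],[45,0]]
[[14,1],[15,0],[43,8],[45,0]]
[[1,15],[5,0],[14,1],[15,0],[43,8],[45,0]]
[[1,15],[5,0],[14,1],[15,0],[43,8],[44,12],[48,0]]
[[1,15],[5,0],[14,16],[15,0],[43,8],[44,12],[48,0]]
[[1,15],[5,0],[14,16],[15,8],[19,0],[43,8],[44,12],[48,0]]
[[1,15],[5,0],[14,16],[15,8],[19,0],[43,8],[44,12],[45,15],[50,0]]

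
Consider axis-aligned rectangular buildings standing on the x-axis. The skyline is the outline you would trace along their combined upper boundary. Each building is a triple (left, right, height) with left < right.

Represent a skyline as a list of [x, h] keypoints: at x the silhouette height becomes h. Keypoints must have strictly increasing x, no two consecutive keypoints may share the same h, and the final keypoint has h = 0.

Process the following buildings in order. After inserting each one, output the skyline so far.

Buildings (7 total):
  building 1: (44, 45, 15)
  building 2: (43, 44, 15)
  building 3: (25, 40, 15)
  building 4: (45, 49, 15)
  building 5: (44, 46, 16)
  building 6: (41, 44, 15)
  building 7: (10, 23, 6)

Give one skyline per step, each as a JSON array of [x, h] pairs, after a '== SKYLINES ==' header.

== SKYLINES ==
[[44,15],[45,0]]
[[43,15],[45,0]]
[[25,15],[40,0],[43,15],[45,0]]
[[25,15],[40,0],[43,15],[49,0]]
[[25,15],[40,0],[43,15],[44,16],[46,15],[49,0]]
[[25,15],[40,0],[41,15],[44,16],[46,15],[49,0]]
[[10,6],[23,0],[25,15],[40,0],[41,15],[44,16],[46,15],[49,0]]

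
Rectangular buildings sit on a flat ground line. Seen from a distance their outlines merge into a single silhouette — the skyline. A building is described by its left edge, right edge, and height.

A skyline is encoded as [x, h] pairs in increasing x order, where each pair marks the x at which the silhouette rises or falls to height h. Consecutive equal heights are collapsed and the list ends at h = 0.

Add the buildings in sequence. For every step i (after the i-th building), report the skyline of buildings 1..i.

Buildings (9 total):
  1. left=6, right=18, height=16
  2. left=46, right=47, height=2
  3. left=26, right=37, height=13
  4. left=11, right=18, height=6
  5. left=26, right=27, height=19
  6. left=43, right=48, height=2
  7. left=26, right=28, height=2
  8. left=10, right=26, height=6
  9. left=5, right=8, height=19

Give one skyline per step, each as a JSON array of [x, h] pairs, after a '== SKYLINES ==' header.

== SKYLINES ==
[[6,16],[18,0]]
[[6,16],[18,0],[46,2],[47,0]]
[[6,16],[18,0],[26,13],[37,0],[46,2],[47,0]]
[[6,16],[18,0],[26,13],[37,0],[46,2],[47,0]]
[[6,16],[18,0],[26,19],[27,13],[37,0],[46,2],[47,0]]
[[6,16],[18,0],[26,19],[27,13],[37,0],[43,2],[48,0]]
[[6,16],[18,0],[26,19],[27,13],[37,0],[43,2],[48,0]]
[[6,16],[18,6],[26,19],[27,13],[37,0],[43,2],[48,0]]
[[5,19],[8,16],[18,6],[26,19],[27,13],[37,0],[43,2],[48,0]]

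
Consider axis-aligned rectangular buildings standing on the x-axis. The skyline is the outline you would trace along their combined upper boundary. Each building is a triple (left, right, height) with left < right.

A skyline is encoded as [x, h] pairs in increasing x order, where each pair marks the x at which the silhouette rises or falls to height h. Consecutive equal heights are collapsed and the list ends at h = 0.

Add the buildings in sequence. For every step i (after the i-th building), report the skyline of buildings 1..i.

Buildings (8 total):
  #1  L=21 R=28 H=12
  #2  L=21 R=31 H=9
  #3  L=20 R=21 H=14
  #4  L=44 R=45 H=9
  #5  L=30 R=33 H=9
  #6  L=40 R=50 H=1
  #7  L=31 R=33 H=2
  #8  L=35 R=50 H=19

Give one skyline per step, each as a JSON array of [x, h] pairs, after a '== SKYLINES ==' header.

== SKYLINES ==
[[21,12],[28,0]]
[[21,12],[28,9],[31,0]]
[[20,14],[21,12],[28,9],[31,0]]
[[20,14],[21,12],[28,9],[31,0],[44,9],[45,0]]
[[20,14],[21,12],[28,9],[33,0],[44,9],[45,0]]
[[20,14],[21,12],[28,9],[33,0],[40,1],[44,9],[45,1],[50,0]]
[[20,14],[21,12],[28,9],[33,0],[40,1],[44,9],[45,1],[50,0]]
[[20,14],[21,12],[28,9],[33,0],[35,19],[50,0]]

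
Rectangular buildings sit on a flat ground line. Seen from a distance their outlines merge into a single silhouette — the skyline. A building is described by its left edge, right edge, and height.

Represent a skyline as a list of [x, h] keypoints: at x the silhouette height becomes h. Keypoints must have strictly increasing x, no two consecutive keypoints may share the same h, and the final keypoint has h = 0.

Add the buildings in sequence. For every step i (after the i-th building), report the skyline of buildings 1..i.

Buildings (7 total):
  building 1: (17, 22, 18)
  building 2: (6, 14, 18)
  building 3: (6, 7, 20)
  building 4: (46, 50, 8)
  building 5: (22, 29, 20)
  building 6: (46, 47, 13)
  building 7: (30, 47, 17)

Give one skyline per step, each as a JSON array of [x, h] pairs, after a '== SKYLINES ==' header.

== SKYLINES ==
[[17,18],[22,0]]
[[6,18],[14,0],[17,18],[22,0]]
[[6,20],[7,18],[14,0],[17,18],[22,0]]
[[6,20],[7,18],[14,0],[17,18],[22,0],[46,8],[50,0]]
[[6,20],[7,18],[14,0],[17,18],[22,20],[29,0],[46,8],[50,0]]
[[6,20],[7,18],[14,0],[17,18],[22,20],[29,0],[46,13],[47,8],[50,0]]
[[6,20],[7,18],[14,0],[17,18],[22,20],[29,0],[30,17],[47,8],[50,0]]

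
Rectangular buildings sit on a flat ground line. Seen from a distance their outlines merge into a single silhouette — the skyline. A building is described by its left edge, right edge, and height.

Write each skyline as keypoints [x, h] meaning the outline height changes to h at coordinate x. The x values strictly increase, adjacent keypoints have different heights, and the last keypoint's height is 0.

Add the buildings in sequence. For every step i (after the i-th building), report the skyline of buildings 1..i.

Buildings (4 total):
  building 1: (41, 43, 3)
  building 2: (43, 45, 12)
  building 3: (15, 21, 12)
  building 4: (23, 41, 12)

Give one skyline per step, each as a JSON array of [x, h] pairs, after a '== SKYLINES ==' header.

== SKYLINES ==
[[41,3],[43,0]]
[[41,3],[43,12],[45,0]]
[[15,12],[21,0],[41,3],[43,12],[45,0]]
[[15,12],[21,0],[23,12],[41,3],[43,12],[45,0]]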